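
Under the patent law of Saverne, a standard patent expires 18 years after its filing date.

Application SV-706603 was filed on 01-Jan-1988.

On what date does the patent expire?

Filing date + 18 years → 1 January 2006.

2006-01-01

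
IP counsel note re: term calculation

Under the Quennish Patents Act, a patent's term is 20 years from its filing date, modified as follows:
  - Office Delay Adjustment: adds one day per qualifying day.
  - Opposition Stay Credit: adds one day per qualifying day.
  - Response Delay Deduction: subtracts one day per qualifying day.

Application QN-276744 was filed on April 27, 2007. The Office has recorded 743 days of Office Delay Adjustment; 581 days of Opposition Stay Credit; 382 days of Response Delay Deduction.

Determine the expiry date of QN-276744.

November 24, 2029

Base term: filing date + 20 years → 27 April 2027.
Office Delay Adjustment: +743 days → 9 May 2029.
Opposition Stay Credit: +581 days → 11 December 2030.
Response Delay Deduction: −382 days → 24 November 2029.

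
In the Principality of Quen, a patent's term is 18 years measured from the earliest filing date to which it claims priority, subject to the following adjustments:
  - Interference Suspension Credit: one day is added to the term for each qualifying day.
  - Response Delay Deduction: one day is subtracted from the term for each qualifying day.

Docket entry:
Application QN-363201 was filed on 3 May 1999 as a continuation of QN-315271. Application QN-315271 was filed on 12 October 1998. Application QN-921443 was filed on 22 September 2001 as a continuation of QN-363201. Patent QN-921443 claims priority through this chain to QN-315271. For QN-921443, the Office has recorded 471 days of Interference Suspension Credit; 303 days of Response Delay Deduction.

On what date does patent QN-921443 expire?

2017-03-29

Earliest priority filing: 12 October 1998.
Base term: 12 October 1998 + 18 years → 12 October 2016.
Interference Suspension Credit: +471 days → 26 January 2018.
Response Delay Deduction: −303 days → 29 March 2017.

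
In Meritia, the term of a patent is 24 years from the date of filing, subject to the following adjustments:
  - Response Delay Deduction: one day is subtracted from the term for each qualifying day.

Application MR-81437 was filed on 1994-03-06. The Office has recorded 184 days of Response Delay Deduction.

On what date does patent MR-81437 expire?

2017-09-03

Base term: filing date + 24 years → 6 March 2018.
Response Delay Deduction: −184 days → 3 September 2017.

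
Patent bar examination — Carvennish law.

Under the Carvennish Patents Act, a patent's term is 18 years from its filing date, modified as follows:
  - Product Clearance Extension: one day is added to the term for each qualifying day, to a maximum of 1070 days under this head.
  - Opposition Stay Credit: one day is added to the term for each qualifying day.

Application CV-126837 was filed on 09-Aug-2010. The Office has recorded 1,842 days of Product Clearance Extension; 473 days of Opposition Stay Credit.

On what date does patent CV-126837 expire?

Base term: filing date + 18 years → 9 August 2028.
Product Clearance Extension: 1842 days claimed exceeds the 1070-day cap, so +1070 days → 15 July 2031.
Opposition Stay Credit: +473 days → 30 October 2032.

2032-10-30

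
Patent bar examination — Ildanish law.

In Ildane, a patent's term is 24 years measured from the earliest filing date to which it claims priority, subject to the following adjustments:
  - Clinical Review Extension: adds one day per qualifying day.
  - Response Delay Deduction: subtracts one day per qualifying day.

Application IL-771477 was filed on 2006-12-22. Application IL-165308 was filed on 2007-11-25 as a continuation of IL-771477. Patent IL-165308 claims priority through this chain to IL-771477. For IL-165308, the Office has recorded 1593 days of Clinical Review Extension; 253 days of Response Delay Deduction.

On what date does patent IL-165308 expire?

August 23, 2034

Earliest priority filing: 22 December 2006.
Base term: 22 December 2006 + 24 years → 22 December 2030.
Clinical Review Extension: +1593 days → 3 May 2035.
Response Delay Deduction: −253 days → 23 August 2034.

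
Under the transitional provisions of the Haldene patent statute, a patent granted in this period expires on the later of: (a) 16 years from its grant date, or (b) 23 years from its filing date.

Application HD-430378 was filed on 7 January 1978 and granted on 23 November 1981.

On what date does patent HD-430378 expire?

January 7, 2001

(a) grant + 16 years → 23 November 1997.
(b) filing + 23 years → 7 January 2001.
Later of the two: 7 January 2001.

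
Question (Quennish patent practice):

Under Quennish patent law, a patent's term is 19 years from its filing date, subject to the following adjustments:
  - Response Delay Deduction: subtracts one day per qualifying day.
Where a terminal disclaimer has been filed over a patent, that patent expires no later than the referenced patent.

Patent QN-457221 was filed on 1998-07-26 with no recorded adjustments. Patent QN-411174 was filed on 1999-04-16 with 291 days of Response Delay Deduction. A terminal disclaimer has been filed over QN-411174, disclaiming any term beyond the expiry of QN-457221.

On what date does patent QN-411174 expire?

Natural term of QN-411174:
  Base: filing + 19 years → 16 April 2018.
  Response Delay Deduction: −291 days → 29 June 2017.
Expiry of referenced patent QN-457221:
  Base: filing + 19 years → 26 July 2017.
Terminal disclaimer: QN-411174 expires on the earlier of 29 June 2017 and 26 July 2017.

2017-06-29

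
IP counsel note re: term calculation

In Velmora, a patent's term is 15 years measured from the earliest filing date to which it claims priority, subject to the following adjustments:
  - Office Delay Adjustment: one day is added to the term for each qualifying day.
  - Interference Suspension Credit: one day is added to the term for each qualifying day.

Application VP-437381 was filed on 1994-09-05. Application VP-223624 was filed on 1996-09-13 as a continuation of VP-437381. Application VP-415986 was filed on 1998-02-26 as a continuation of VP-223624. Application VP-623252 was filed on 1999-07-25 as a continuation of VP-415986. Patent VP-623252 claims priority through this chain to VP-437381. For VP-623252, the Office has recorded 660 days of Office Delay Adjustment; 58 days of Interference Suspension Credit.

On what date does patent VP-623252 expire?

2011-08-24

Earliest priority filing: 5 September 1994.
Base term: 5 September 1994 + 15 years → 5 September 2009.
Office Delay Adjustment: +660 days → 27 June 2011.
Interference Suspension Credit: +58 days → 24 August 2011.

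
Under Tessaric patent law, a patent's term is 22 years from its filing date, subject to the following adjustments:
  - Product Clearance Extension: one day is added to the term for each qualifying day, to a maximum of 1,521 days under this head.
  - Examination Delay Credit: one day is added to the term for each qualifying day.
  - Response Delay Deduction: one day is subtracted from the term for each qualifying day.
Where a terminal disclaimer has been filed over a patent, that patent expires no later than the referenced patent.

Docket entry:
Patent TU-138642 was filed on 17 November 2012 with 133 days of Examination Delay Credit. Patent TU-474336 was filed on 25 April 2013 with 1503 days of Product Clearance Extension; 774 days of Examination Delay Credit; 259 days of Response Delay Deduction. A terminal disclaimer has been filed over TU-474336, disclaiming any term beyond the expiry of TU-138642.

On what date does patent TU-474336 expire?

March 30, 2035

Natural term of TU-474336:
  Base: filing + 22 years → 25 April 2035.
  Product Clearance Extension: 1503 days (within the 1521-day cap) → +1503 days → 6 June 2039.
  Examination Delay Credit: +774 days → 19 July 2041.
  Response Delay Deduction: −259 days → 2 November 2040.
Expiry of referenced patent TU-138642:
  Base: filing + 22 years → 17 November 2034.
  Examination Delay Credit: +133 days → 30 March 2035.
Terminal disclaimer: TU-474336 expires on the earlier of 2 November 2040 and 30 March 2035.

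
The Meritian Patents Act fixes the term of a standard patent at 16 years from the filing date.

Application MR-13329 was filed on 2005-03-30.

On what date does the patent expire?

Filing date + 16 years → 30 March 2021.

March 30, 2021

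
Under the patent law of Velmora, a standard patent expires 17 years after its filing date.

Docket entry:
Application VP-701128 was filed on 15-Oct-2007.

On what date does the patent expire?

2024-10-15

Filing date + 17 years → 15 October 2024.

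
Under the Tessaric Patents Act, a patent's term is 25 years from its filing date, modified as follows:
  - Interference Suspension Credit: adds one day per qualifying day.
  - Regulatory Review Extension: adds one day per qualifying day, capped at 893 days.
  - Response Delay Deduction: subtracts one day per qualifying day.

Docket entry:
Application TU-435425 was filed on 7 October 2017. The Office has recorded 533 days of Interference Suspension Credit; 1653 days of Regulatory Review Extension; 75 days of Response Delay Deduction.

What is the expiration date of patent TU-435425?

Base term: filing date + 25 years → 7 October 2042.
Interference Suspension Credit: +533 days → 23 March 2044.
Regulatory Review Extension: 1653 days claimed exceeds the 893-day cap, so +893 days → 2 September 2046.
Response Delay Deduction: −75 days → 19 June 2046.

June 19, 2046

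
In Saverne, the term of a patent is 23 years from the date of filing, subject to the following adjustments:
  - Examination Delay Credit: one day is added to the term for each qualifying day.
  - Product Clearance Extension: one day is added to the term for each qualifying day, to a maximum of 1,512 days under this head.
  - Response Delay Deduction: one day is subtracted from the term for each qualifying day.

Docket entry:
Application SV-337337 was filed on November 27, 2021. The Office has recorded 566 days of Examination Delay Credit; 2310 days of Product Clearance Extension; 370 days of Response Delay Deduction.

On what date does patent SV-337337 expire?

2049-08-01

Base term: filing date + 23 years → 27 November 2044.
Examination Delay Credit: +566 days → 16 June 2046.
Product Clearance Extension: 2310 days claimed exceeds the 1512-day cap, so +1512 days → 6 August 2050.
Response Delay Deduction: −370 days → 1 August 2049.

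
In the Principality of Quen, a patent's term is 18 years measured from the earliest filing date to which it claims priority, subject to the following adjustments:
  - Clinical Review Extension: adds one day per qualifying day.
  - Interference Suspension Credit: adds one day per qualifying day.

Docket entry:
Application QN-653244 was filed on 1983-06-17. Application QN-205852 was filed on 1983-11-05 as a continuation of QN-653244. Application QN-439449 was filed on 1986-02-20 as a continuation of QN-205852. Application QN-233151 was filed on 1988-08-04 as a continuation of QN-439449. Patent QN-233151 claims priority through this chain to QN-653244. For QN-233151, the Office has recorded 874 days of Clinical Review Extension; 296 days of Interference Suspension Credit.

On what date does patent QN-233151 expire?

Earliest priority filing: 17 June 1983.
Base term: 17 June 1983 + 18 years → 17 June 2001.
Clinical Review Extension: +874 days → 8 November 2003.
Interference Suspension Credit: +296 days → 30 August 2004.

August 30, 2004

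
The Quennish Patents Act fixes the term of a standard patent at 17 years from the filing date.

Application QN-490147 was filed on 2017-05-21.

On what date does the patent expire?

Filing date + 17 years → 21 May 2034.

2034-05-21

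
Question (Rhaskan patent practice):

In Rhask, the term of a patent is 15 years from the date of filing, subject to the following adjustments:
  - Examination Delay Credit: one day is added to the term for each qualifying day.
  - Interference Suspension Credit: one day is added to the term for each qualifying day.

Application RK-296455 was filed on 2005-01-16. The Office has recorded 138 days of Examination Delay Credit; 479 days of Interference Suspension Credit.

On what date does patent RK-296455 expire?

2021-09-24

Base term: filing date + 15 years → 16 January 2020.
Examination Delay Credit: +138 days → 2 June 2020.
Interference Suspension Credit: +479 days → 24 September 2021.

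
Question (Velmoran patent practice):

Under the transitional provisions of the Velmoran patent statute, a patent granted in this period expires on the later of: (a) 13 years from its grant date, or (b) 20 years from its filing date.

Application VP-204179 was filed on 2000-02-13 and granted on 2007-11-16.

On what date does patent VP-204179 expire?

November 16, 2020

(a) grant + 13 years → 16 November 2020.
(b) filing + 20 years → 13 February 2020.
Later of the two: 16 November 2020.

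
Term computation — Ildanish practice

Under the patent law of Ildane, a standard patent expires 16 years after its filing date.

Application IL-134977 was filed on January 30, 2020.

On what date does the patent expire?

Filing date + 16 years → 30 January 2036.

2036-01-30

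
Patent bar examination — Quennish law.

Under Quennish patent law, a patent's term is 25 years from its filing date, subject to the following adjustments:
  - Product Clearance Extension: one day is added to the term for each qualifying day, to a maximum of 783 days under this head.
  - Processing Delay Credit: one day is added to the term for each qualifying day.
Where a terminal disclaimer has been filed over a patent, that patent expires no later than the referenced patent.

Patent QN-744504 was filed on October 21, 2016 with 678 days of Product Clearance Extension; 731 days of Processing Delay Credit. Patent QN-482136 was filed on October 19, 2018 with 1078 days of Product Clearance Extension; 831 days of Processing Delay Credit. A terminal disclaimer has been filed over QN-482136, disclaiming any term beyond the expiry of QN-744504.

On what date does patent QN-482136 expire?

Natural term of QN-482136:
  Base: filing + 25 years → 19 October 2043.
  Product Clearance Extension: 1078 days claimed exceeds the 783-day cap, so +783 days → 10 December 2045.
  Processing Delay Credit: +831 days → 20 March 2048.
Expiry of referenced patent QN-744504:
  Base: filing + 25 years → 21 October 2041.
  Product Clearance Extension: 678 days (within the 783-day cap) → +678 days → 30 August 2043.
  Processing Delay Credit: +731 days → 30 August 2045.
Terminal disclaimer: QN-482136 expires on the earlier of 20 March 2048 and 30 August 2045.

2045-08-30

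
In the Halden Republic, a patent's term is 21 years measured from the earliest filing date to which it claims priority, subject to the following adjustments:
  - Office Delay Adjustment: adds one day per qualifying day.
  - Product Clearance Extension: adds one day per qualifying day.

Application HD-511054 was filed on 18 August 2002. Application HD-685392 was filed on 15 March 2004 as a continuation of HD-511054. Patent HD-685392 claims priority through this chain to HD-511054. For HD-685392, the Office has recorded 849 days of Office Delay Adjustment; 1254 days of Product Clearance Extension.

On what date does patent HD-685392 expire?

2029-05-21

Earliest priority filing: 18 August 2002.
Base term: 18 August 2002 + 21 years → 18 August 2023.
Office Delay Adjustment: +849 days → 14 December 2025.
Product Clearance Extension: +1254 days → 21 May 2029.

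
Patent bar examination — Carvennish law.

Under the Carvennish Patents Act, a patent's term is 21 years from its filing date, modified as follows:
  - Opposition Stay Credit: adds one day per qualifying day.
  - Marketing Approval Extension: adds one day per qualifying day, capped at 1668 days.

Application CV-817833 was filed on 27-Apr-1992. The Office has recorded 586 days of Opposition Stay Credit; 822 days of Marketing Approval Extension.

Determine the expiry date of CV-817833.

Base term: filing date + 21 years → 27 April 2013.
Opposition Stay Credit: +586 days → 4 December 2014.
Marketing Approval Extension: 822 days (within the 1668-day cap) → +822 days → 5 March 2017.

March 5, 2017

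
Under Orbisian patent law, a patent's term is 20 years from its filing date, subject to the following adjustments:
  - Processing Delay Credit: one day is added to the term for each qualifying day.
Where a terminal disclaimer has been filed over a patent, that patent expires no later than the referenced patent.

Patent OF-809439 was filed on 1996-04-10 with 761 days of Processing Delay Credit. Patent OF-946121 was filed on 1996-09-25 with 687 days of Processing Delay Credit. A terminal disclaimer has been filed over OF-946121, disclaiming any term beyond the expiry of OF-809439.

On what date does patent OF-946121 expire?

May 11, 2018

Natural term of OF-946121:
  Base: filing + 20 years → 25 September 2016.
  Processing Delay Credit: +687 days → 13 August 2018.
Expiry of referenced patent OF-809439:
  Base: filing + 20 years → 10 April 2016.
  Processing Delay Credit: +761 days → 11 May 2018.
Terminal disclaimer: OF-946121 expires on the earlier of 13 August 2018 and 11 May 2018.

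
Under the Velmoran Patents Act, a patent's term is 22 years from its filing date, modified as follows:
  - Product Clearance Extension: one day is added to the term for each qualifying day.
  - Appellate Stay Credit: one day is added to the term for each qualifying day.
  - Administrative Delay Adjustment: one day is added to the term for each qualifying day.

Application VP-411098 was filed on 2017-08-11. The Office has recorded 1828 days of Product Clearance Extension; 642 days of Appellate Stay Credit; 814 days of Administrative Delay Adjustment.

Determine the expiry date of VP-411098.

2048-08-07

Base term: filing date + 22 years → 11 August 2039.
Product Clearance Extension: +1828 days → 12 August 2044.
Appellate Stay Credit: +642 days → 16 May 2046.
Administrative Delay Adjustment: +814 days → 7 August 2048.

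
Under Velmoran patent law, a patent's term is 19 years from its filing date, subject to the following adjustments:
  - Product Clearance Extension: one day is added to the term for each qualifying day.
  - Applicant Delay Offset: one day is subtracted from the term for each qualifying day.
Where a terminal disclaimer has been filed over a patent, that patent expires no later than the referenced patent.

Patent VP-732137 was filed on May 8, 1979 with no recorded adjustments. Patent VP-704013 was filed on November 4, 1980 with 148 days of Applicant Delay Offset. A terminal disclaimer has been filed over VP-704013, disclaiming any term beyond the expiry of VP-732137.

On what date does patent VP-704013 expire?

Natural term of VP-704013:
  Base: filing + 19 years → 4 November 1999.
  Applicant Delay Offset: −148 days → 9 June 1999.
Expiry of referenced patent VP-732137:
  Base: filing + 19 years → 8 May 1998.
Terminal disclaimer: VP-704013 expires on the earlier of 9 June 1999 and 8 May 1998.

1998-05-08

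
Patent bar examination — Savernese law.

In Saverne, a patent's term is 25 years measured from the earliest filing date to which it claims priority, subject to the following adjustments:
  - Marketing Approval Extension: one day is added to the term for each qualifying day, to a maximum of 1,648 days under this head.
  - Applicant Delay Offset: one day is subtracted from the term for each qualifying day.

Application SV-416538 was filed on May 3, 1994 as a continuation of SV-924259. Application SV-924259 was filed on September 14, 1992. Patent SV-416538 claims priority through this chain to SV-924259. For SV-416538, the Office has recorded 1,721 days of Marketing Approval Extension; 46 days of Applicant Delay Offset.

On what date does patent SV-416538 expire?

2022-02-02

Earliest priority filing: 14 September 1992.
Base term: 14 September 1992 + 25 years → 14 September 2017.
Marketing Approval Extension: 1721 days claimed exceeds the 1648-day cap, so +1648 days → 20 March 2022.
Applicant Delay Offset: −46 days → 2 February 2022.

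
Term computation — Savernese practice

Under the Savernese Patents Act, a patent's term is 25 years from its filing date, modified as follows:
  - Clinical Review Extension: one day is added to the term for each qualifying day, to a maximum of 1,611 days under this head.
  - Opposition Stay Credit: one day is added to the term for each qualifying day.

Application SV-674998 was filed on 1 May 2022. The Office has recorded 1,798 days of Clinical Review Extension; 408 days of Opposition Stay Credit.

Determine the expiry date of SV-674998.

Base term: filing date + 25 years → 1 May 2047.
Clinical Review Extension: 1798 days claimed exceeds the 1611-day cap, so +1611 days → 28 September 2051.
Opposition Stay Credit: +408 days → 9 November 2052.

November 9, 2052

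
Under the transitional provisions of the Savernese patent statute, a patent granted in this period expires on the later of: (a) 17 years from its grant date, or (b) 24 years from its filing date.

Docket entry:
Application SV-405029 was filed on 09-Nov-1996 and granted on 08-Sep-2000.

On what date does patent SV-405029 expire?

(a) grant + 17 years → 8 September 2017.
(b) filing + 24 years → 9 November 2020.
Later of the two: 9 November 2020.

November 9, 2020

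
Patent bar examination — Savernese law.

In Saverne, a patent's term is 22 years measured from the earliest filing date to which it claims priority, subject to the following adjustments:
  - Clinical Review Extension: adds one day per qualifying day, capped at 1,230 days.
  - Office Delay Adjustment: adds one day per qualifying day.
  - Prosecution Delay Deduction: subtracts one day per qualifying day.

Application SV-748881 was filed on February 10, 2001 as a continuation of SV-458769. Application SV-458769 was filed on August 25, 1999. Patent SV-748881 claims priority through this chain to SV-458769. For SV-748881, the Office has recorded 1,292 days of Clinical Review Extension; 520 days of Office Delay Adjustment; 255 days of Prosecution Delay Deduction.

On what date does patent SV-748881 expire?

2025-09-28

Earliest priority filing: 25 August 1999.
Base term: 25 August 1999 + 22 years → 25 August 2021.
Clinical Review Extension: 1292 days claimed exceeds the 1230-day cap, so +1230 days → 6 January 2025.
Office Delay Adjustment: +520 days → 10 June 2026.
Prosecution Delay Deduction: −255 days → 28 September 2025.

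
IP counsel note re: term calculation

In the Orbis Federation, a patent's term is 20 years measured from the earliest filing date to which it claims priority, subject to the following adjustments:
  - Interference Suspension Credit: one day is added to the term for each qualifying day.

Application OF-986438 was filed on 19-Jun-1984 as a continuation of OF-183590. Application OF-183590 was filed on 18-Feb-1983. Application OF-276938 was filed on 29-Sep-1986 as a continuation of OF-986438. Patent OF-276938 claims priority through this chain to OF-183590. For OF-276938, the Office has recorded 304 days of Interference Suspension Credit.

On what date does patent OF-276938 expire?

Earliest priority filing: 18 February 1983.
Base term: 18 February 1983 + 20 years → 18 February 2003.
Interference Suspension Credit: +304 days → 19 December 2003.

2003-12-19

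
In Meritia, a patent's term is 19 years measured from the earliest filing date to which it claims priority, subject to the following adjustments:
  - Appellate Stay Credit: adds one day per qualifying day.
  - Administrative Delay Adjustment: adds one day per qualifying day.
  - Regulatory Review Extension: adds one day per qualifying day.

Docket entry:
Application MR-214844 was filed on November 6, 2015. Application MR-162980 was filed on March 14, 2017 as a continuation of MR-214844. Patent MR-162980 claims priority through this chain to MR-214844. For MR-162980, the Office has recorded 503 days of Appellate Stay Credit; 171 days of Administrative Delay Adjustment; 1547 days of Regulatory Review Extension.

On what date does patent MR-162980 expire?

2040-12-05

Earliest priority filing: 6 November 2015.
Base term: 6 November 2015 + 19 years → 6 November 2034.
Appellate Stay Credit: +503 days → 23 March 2036.
Administrative Delay Adjustment: +171 days → 10 September 2036.
Regulatory Review Extension: +1547 days → 5 December 2040.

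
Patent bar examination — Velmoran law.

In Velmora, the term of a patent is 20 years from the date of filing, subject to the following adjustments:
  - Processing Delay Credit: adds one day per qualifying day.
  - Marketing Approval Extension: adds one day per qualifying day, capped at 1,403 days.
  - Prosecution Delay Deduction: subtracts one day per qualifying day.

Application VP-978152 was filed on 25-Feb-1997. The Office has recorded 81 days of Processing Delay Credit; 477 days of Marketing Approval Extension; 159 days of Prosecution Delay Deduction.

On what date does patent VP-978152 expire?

Base term: filing date + 20 years → 25 February 2017.
Processing Delay Credit: +81 days → 17 May 2017.
Marketing Approval Extension: 477 days (within the 1403-day cap) → +477 days → 6 September 2018.
Prosecution Delay Deduction: −159 days → 31 March 2018.

March 31, 2018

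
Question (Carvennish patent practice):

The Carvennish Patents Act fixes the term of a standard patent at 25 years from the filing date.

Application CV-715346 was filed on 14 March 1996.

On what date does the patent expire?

2021-03-14

Filing date + 25 years → 14 March 2021.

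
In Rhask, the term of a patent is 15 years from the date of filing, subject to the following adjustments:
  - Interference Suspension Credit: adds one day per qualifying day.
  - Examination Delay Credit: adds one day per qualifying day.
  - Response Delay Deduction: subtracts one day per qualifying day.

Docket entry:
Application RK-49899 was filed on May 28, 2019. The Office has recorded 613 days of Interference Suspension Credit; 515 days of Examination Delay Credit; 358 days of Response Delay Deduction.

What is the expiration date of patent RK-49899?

July 6, 2036

Base term: filing date + 15 years → 28 May 2034.
Interference Suspension Credit: +613 days → 31 January 2036.
Examination Delay Credit: +515 days → 29 June 2037.
Response Delay Deduction: −358 days → 6 July 2036.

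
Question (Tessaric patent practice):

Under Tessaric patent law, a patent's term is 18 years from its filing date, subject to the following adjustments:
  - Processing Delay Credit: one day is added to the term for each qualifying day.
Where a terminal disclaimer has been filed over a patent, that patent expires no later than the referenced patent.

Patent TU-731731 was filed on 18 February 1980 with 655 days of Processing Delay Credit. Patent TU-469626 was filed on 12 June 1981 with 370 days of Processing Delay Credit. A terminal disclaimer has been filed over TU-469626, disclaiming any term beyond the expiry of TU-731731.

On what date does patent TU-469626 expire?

December 5, 1999

Natural term of TU-469626:
  Base: filing + 18 years → 12 June 1999.
  Processing Delay Credit: +370 days → 16 June 2000.
Expiry of referenced patent TU-731731:
  Base: filing + 18 years → 18 February 1998.
  Processing Delay Credit: +655 days → 5 December 1999.
Terminal disclaimer: TU-469626 expires on the earlier of 16 June 2000 and 5 December 1999.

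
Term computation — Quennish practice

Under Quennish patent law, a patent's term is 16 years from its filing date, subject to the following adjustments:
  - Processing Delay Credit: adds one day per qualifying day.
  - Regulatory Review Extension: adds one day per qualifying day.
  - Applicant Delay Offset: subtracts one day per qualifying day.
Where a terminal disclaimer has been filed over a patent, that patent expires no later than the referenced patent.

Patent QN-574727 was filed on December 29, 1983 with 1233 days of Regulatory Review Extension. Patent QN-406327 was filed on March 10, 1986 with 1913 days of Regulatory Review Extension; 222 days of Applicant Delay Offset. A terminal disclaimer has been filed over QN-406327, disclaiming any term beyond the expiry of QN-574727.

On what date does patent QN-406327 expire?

Natural term of QN-406327:
  Base: filing + 16 years → 10 March 2002.
  Regulatory Review Extension: +1913 days → 5 June 2007.
  Applicant Delay Offset: −222 days → 26 October 2006.
Expiry of referenced patent QN-574727:
  Base: filing + 16 years → 29 December 1999.
  Regulatory Review Extension: +1233 days → 15 May 2003.
Terminal disclaimer: QN-406327 expires on the earlier of 26 October 2006 and 15 May 2003.

May 15, 2003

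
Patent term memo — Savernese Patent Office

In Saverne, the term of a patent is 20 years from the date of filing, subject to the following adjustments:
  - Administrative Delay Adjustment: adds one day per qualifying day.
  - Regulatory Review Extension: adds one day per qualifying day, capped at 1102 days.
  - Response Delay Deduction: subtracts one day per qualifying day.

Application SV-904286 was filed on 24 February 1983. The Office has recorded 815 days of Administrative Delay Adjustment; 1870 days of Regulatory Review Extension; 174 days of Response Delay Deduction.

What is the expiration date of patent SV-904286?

Base term: filing date + 20 years → 24 February 2003.
Administrative Delay Adjustment: +815 days → 19 May 2005.
Regulatory Review Extension: 1870 days claimed exceeds the 1102-day cap, so +1102 days → 25 May 2008.
Response Delay Deduction: −174 days → 3 December 2007.

December 3, 2007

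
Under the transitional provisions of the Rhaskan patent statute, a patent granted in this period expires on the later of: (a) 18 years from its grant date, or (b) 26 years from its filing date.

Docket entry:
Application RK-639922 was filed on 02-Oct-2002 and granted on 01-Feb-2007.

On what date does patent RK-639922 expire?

2028-10-02

(a) grant + 18 years → 1 February 2025.
(b) filing + 26 years → 2 October 2028.
Later of the two: 2 October 2028.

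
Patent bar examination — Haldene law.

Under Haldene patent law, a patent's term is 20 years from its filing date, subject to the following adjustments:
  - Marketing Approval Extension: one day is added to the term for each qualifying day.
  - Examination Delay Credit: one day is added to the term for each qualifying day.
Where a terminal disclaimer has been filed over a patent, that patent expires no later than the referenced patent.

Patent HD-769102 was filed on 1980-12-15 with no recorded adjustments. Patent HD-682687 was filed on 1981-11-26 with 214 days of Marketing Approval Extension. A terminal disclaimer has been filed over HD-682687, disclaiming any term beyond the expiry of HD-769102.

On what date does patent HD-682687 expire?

December 15, 2000

Natural term of HD-682687:
  Base: filing + 20 years → 26 November 2001.
  Marketing Approval Extension: +214 days → 28 June 2002.
Expiry of referenced patent HD-769102:
  Base: filing + 20 years → 15 December 2000.
Terminal disclaimer: HD-682687 expires on the earlier of 28 June 2002 and 15 December 2000.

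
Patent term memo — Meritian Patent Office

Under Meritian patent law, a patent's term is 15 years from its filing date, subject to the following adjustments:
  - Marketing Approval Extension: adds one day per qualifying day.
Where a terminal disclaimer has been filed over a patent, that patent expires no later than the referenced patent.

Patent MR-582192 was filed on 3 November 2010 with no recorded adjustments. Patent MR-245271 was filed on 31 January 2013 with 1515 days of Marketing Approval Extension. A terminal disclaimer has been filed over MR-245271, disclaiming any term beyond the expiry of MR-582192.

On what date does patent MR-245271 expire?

November 3, 2025

Natural term of MR-245271:
  Base: filing + 15 years → 31 January 2028.
  Marketing Approval Extension: +1515 days → 25 March 2032.
Expiry of referenced patent MR-582192:
  Base: filing + 15 years → 3 November 2025.
Terminal disclaimer: MR-245271 expires on the earlier of 25 March 2032 and 3 November 2025.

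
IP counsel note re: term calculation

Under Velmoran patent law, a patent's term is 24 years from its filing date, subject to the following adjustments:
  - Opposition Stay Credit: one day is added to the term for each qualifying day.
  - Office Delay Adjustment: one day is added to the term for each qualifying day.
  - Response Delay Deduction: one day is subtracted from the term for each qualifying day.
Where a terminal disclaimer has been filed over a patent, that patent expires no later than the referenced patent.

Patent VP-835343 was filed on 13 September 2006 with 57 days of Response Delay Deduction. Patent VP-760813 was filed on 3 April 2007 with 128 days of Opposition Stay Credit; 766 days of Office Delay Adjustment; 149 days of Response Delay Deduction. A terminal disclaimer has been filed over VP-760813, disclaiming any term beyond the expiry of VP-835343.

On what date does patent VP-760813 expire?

Natural term of VP-760813:
  Base: filing + 24 years → 3 April 2031.
  Opposition Stay Credit: +128 days → 9 August 2031.
  Office Delay Adjustment: +766 days → 13 September 2033.
  Response Delay Deduction: −149 days → 17 April 2033.
Expiry of referenced patent VP-835343:
  Base: filing + 24 years → 13 September 2030.
  Response Delay Deduction: −57 days → 18 July 2030.
Terminal disclaimer: VP-760813 expires on the earlier of 17 April 2033 and 18 July 2030.

July 18, 2030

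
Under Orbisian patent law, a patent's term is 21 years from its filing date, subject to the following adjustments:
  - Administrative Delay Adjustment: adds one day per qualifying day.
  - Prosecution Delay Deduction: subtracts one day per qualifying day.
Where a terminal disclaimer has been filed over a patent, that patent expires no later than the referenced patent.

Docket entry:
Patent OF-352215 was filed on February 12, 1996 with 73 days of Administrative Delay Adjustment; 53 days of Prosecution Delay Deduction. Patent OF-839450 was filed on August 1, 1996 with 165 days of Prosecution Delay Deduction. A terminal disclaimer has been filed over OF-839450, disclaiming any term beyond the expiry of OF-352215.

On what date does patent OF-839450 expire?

Natural term of OF-839450:
  Base: filing + 21 years → 1 August 2017.
  Prosecution Delay Deduction: −165 days → 17 February 2017.
Expiry of referenced patent OF-352215:
  Base: filing + 21 years → 12 February 2017.
  Administrative Delay Adjustment: +73 days → 26 April 2017.
  Prosecution Delay Deduction: −53 days → 4 March 2017.
Terminal disclaimer: OF-839450 expires on the earlier of 17 February 2017 and 4 March 2017.

2017-02-17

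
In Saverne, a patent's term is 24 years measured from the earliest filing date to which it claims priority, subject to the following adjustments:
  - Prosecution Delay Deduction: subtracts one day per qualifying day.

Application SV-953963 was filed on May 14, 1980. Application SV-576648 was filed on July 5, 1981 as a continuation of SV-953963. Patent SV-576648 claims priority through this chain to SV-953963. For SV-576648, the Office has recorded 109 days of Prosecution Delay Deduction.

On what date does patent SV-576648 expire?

January 26, 2004

Earliest priority filing: 14 May 1980.
Base term: 14 May 1980 + 24 years → 14 May 2004.
Prosecution Delay Deduction: −109 days → 26 January 2004.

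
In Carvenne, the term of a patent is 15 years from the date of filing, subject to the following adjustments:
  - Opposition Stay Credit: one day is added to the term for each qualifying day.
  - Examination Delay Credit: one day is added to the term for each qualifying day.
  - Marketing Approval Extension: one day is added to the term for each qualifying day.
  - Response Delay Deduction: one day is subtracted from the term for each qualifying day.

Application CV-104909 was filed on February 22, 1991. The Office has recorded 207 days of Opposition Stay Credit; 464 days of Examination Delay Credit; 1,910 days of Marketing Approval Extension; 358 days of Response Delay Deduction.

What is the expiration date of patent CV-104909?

2012-03-25

Base term: filing date + 15 years → 22 February 2006.
Opposition Stay Credit: +207 days → 17 September 2006.
Examination Delay Credit: +464 days → 25 December 2007.
Marketing Approval Extension: +1910 days → 18 March 2013.
Response Delay Deduction: −358 days → 25 March 2012.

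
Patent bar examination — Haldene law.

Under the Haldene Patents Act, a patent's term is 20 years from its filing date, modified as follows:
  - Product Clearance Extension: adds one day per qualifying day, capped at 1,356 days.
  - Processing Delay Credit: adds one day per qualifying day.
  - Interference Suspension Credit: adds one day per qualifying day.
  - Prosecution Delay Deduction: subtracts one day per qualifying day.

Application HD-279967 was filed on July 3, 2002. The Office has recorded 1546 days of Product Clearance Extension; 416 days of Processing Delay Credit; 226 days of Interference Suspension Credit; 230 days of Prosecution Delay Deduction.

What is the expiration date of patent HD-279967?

2027-05-06

Base term: filing date + 20 years → 3 July 2022.
Product Clearance Extension: 1546 days claimed exceeds the 1356-day cap, so +1356 days → 20 March 2026.
Processing Delay Credit: +416 days → 10 May 2027.
Interference Suspension Credit: +226 days → 22 December 2027.
Prosecution Delay Deduction: −230 days → 6 May 2027.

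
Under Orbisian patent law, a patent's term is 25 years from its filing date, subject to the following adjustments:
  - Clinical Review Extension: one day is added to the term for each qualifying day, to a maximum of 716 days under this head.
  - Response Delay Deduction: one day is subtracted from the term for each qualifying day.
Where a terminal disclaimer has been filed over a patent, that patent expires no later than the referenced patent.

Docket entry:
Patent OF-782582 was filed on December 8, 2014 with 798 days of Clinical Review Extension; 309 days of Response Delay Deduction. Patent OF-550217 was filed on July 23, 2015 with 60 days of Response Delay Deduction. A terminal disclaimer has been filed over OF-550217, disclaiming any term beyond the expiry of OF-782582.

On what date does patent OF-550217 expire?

Natural term of OF-550217:
  Base: filing + 25 years → 23 July 2040.
  Response Delay Deduction: −60 days → 24 May 2040.
Expiry of referenced patent OF-782582:
  Base: filing + 25 years → 8 December 2039.
  Clinical Review Extension: 798 days claimed exceeds the 716-day cap, so +716 days → 23 November 2041.
  Response Delay Deduction: −309 days → 18 January 2041.
Terminal disclaimer: OF-550217 expires on the earlier of 24 May 2040 and 18 January 2041.

2040-05-24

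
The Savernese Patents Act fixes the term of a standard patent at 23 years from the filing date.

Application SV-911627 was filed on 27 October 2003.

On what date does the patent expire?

Filing date + 23 years → 27 October 2026.

October 27, 2026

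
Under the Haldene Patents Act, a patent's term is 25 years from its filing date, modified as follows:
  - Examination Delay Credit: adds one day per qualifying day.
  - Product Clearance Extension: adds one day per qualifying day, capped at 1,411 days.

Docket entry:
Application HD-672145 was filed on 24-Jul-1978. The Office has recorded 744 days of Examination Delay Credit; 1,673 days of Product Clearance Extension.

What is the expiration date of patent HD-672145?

Base term: filing date + 25 years → 24 July 2003.
Examination Delay Credit: +744 days → 6 August 2005.
Product Clearance Extension: 1673 days claimed exceeds the 1411-day cap, so +1411 days → 17 June 2009.

June 17, 2009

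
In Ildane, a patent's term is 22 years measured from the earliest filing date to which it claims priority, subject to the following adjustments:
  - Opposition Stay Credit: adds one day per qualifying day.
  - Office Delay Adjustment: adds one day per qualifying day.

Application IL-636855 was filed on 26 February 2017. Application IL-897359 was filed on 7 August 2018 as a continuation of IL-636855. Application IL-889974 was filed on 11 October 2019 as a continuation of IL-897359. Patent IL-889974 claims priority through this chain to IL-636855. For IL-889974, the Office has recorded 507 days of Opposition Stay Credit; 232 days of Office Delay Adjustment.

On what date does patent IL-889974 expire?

Earliest priority filing: 26 February 2017.
Base term: 26 February 2017 + 22 years → 26 February 2039.
Opposition Stay Credit: +507 days → 17 July 2040.
Office Delay Adjustment: +232 days → 6 March 2041.

March 6, 2041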